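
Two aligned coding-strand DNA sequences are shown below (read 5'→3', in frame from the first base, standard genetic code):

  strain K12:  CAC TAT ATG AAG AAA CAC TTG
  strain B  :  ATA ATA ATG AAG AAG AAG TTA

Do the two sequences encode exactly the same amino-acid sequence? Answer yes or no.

no

Codon 1: CAC His / ATA Ile — nonsynonymous.
Codon 2: TAT Tyr / ATA Ile — nonsynonymous.
Codon 3: ATG Met / ATG Met — identical.
Codon 4: AAG Lys / AAG Lys — identical.
Codon 5: AAA Lys / AAG Lys — synonymous.
Codon 6: CAC His / AAG Lys — nonsynonymous.
Codon 7: TTG Leu / TTA Leu — synonymous.
Nonsynonymous differences: 3 → different protein.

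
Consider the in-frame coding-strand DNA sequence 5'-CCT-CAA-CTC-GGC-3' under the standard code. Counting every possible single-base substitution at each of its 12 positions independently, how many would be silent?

Codon 1 (CCT, Pro): 3 synonymous substitutions.
Codon 2 (CAA, Gln): 1 synonymous substitution.
Codon 3 (CTC, Leu): 3 synonymous substitutions.
Codon 4 (GGC, Gly): 3 synonymous substitutions.
Total: 3 + 1 + 3 + 3 = 10.

10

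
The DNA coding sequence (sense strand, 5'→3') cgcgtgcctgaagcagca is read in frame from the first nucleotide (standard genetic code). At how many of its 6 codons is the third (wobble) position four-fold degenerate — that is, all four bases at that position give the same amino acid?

Codon 1 CGC (Arg): third position 4-fold.
Codon 2 GTG (Val): third position 4-fold.
Codon 3 CCT (Pro): third position 4-fold.
Codon 4 GAA (Glu): third position 2-fold.
Codon 5 GCA (Ala): third position 4-fold.
Codon 6 GCA (Ala): third position 4-fold.
Four-fold degenerate third positions: 5.

5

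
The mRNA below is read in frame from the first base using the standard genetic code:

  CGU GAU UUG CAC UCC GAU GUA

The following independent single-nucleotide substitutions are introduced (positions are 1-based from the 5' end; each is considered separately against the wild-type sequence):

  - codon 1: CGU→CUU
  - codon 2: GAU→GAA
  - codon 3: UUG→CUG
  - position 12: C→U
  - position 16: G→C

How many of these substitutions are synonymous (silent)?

Codon 1: CGU (Arg) → CUU (Leu) — missense.
Codon 2: GAU (Asp) → GAA (Glu) — missense.
Codon 3: UUG (Leu) → CUG (Leu) — synonymous.
Codon 4: CAC (His) → CAU (His) — synonymous.
Codon 6: GAU (Asp) → CAU (His) — missense.
Synonymous: 2 of 5.

2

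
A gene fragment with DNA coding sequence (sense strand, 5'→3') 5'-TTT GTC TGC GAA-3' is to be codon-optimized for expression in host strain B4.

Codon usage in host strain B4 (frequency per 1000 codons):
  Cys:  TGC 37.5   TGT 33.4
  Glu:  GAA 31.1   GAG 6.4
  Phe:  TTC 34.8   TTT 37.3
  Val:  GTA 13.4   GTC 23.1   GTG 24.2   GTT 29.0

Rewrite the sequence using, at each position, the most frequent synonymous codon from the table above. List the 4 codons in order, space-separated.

TTT GTT TGC GAA

Codon 1 (Phe): best is TTT at 37.3.
Codon 2 (Val): best is GTT at 29.0.
Codon 3 (Cys): best is TGC at 37.5.
Codon 4 (Glu): best is GAA at 31.1.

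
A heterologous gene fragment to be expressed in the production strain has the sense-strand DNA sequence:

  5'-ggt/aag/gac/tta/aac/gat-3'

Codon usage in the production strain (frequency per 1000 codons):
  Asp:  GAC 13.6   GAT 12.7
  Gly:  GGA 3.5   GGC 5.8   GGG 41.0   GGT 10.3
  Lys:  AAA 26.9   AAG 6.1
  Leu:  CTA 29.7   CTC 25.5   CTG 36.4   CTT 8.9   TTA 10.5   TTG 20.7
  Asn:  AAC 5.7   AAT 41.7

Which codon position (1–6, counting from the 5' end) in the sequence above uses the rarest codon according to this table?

Codon 1 GGT (Gly): 10.3 per 1000.
Codon 2 AAG (Lys): 6.1 per 1000.
Codon 3 GAC (Asp): 13.6 per 1000.
Codon 4 TTA (Leu): 10.5 per 1000.
Codon 5 AAC (Asn): 5.7 per 1000.
Codon 6 GAT (Asp): 12.7 per 1000.
Lowest frequency is 5.7 at codon 5.

5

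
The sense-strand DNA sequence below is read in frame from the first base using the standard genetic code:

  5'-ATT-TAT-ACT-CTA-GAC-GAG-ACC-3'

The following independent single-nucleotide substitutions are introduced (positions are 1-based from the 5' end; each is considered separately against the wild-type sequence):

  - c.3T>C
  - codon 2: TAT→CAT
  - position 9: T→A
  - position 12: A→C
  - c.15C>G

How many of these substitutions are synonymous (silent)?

Codon 1: ATT (Ile) → ATC (Ile) — synonymous.
Codon 2: TAT (Tyr) → CAT (His) — missense.
Codon 3: ACT (Thr) → ACA (Thr) — synonymous.
Codon 4: CTA (Leu) → CTC (Leu) — synonymous.
Codon 5: GAC (Asp) → GAG (Glu) — missense.
Synonymous: 3 of 5.

3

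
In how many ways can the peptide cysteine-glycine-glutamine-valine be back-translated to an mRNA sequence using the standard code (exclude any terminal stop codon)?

Cys: 2 codons.
Gly: 4 codons.
Gln: 2 codons.
Val: 4 codons.
2 × 4 × 2 × 4 = 64.

64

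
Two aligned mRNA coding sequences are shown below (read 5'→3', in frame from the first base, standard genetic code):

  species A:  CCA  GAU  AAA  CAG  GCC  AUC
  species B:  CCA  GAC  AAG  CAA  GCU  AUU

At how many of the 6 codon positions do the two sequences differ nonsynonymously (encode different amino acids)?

0

Codon 1: CCA Pro / CCA Pro — identical.
Codon 2: GAU Asp / GAC Asp — synonymous.
Codon 3: AAA Lys / AAG Lys — synonymous.
Codon 4: CAG Gln / CAA Gln — synonymous.
Codon 5: GCC Ala / GCU Ala — synonymous.
Codon 6: AUC Ile / AUU Ile — synonymous.
Nonsynonymous differences: 0.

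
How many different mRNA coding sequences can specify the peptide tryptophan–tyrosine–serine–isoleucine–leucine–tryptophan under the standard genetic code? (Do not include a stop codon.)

216

Trp: 1 codon.
Tyr: 2 codons.
Ser: 6 codons.
Ile: 3 codons.
Leu: 6 codons.
Trp: 1 codon.
1 × 2 × 6 × 3 × 6 × 1 = 216.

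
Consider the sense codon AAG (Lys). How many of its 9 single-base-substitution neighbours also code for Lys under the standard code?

Position 1: none → 0 synonymous.
Position 2: none → 0 synonymous.
Position 3: AAA → 1 synonymous.
Total: 0 + 0 + 1 = 1.

1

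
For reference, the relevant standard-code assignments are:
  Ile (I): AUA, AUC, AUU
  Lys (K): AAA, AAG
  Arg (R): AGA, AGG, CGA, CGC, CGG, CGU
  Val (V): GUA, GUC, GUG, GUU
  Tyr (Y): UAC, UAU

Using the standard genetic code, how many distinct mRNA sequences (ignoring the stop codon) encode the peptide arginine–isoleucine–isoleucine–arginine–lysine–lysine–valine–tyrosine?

10368

Arg: 6 codons.
Ile: 3 codons.
Ile: 3 codons.
Arg: 6 codons.
Lys: 2 codons.
Lys: 2 codons.
Val: 4 codons.
Tyr: 2 codons.
6 × 3 × 3 × 6 × 2 × 2 × 4 × 2 = 10368.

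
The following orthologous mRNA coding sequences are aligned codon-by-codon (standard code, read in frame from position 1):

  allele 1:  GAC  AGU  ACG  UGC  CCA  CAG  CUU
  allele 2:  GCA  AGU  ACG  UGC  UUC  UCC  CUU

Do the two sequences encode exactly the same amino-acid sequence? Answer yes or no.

Codon 1: GAC Asp / GCA Ala — nonsynonymous.
Codon 2: AGU Ser / AGU Ser — identical.
Codon 3: ACG Thr / ACG Thr — identical.
Codon 4: UGC Cys / UGC Cys — identical.
Codon 5: CCA Pro / UUC Phe — nonsynonymous.
Codon 6: CAG Gln / UCC Ser — nonsynonymous.
Codon 7: CUU Leu / CUU Leu — identical.
Nonsynonymous differences: 3 → different protein.

no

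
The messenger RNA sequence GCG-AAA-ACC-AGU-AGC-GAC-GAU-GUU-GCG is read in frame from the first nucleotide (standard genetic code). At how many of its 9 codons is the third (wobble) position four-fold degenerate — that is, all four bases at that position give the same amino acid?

Codon 1 GCG (Ala): third position 4-fold.
Codon 2 AAA (Lys): third position 2-fold.
Codon 3 ACC (Thr): third position 4-fold.
Codon 4 AGU (Ser): third position 2-fold.
Codon 5 AGC (Ser): third position 2-fold.
Codon 6 GAC (Asp): third position 2-fold.
Codon 7 GAU (Asp): third position 2-fold.
Codon 8 GUU (Val): third position 4-fold.
Codon 9 GCG (Ala): third position 4-fold.
Four-fold degenerate third positions: 4.

4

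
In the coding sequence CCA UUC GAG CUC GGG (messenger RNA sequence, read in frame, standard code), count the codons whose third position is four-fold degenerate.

3

Codon 1 CCA (Pro): third position 4-fold.
Codon 2 UUC (Phe): third position 2-fold.
Codon 3 GAG (Glu): third position 2-fold.
Codon 4 CUC (Leu): third position 4-fold.
Codon 5 GGG (Gly): third position 4-fold.
Four-fold degenerate third positions: 3.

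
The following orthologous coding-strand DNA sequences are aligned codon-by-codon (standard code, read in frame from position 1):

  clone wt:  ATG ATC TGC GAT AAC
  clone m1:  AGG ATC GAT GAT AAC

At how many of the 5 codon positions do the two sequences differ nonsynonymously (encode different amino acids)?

2

Codon 1: ATG Met / AGG Arg — nonsynonymous.
Codon 2: ATC Ile / ATC Ile — identical.
Codon 3: TGC Cys / GAT Asp — nonsynonymous.
Codon 4: GAT Asp / GAT Asp — identical.
Codon 5: AAC Asn / AAC Asn — identical.
Nonsynonymous differences: 2.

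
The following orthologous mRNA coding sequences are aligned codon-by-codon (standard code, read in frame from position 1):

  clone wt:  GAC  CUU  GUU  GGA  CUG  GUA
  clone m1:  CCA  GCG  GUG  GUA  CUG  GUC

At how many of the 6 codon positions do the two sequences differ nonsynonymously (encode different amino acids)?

3

Codon 1: GAC Asp / CCA Pro — nonsynonymous.
Codon 2: CUU Leu / GCG Ala — nonsynonymous.
Codon 3: GUU Val / GUG Val — synonymous.
Codon 4: GGA Gly / GUA Val — nonsynonymous.
Codon 5: CUG Leu / CUG Leu — identical.
Codon 6: GUA Val / GUC Val — synonymous.
Nonsynonymous differences: 3.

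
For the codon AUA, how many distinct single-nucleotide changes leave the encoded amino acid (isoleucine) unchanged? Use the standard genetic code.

Position 1: none → 0 synonymous.
Position 2: none → 0 synonymous.
Position 3: AUU, AUC → 2 synonymous.
Total: 0 + 0 + 2 = 2.

2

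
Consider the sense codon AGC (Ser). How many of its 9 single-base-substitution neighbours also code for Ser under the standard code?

1

Position 1: none → 0 synonymous.
Position 2: none → 0 synonymous.
Position 3: AGU → 1 synonymous.
Total: 0 + 0 + 1 = 1.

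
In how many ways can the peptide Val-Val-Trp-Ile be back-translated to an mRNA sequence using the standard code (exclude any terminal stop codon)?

48

Val: 4 codons.
Val: 4 codons.
Trp: 1 codon.
Ile: 3 codons.
4 × 4 × 1 × 3 = 48.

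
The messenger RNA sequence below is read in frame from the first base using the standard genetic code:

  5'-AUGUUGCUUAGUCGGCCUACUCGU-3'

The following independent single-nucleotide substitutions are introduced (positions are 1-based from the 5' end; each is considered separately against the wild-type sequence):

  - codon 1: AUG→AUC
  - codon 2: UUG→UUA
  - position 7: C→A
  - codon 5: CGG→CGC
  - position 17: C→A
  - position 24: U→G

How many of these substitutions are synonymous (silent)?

3

Codon 1: AUG (Met) → AUC (Ile) — missense.
Codon 2: UUG (Leu) → UUA (Leu) — synonymous.
Codon 3: CUU (Leu) → AUU (Ile) — missense.
Codon 5: CGG (Arg) → CGC (Arg) — synonymous.
Codon 6: CCU (Pro) → CAU (His) — missense.
Codon 8: CGU (Arg) → CGG (Arg) — synonymous.
Synonymous: 3 of 6.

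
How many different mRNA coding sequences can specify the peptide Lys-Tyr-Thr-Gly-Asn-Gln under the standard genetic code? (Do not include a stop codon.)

256

Lys: 2 codons.
Tyr: 2 codons.
Thr: 4 codons.
Gly: 4 codons.
Asn: 2 codons.
Gln: 2 codons.
2 × 2 × 4 × 4 × 2 × 2 = 256.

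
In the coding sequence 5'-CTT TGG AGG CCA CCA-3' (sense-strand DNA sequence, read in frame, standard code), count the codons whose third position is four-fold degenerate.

3

Codon 1 CTT (Leu): third position 4-fold.
Codon 2 TGG (Trp): third position 1-fold.
Codon 3 AGG (Arg): third position 2-fold.
Codon 4 CCA (Pro): third position 4-fold.
Codon 5 CCA (Pro): third position 4-fold.
Four-fold degenerate third positions: 3.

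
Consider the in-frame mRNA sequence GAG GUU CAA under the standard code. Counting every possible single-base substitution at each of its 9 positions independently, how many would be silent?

5

Codon 1 (GAG, Glu): 1 synonymous substitution.
Codon 2 (GUU, Val): 3 synonymous substitutions.
Codon 3 (CAA, Gln): 1 synonymous substitution.
Total: 1 + 3 + 1 = 5.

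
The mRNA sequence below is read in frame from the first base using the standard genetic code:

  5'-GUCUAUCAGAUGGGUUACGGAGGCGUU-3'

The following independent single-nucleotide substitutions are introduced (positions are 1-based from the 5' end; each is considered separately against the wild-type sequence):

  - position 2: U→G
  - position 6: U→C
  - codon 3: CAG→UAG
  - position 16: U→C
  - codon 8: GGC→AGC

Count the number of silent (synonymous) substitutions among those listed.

1

Codon 1: GUC (Val) → GGC (Gly) — missense.
Codon 2: UAU (Tyr) → UAC (Tyr) — synonymous.
Codon 3: CAG (Gln) → UAG (Stop) — nonsense.
Codon 6: UAC (Tyr) → CAC (His) — missense.
Codon 8: GGC (Gly) → AGC (Ser) — missense.
Synonymous: 1 of 5.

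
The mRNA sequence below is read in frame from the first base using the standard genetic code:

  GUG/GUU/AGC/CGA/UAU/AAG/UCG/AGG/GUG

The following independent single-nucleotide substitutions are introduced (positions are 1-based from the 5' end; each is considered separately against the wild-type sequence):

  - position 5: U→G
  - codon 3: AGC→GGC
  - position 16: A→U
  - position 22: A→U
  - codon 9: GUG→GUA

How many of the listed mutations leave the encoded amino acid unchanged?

Codon 2: GUU (Val) → GGU (Gly) — missense.
Codon 3: AGC (Ser) → GGC (Gly) — missense.
Codon 6: AAG (Lys) → UAG (Stop) — nonsense.
Codon 8: AGG (Arg) → UGG (Trp) — missense.
Codon 9: GUG (Val) → GUA (Val) — synonymous.
Synonymous: 1 of 5.

1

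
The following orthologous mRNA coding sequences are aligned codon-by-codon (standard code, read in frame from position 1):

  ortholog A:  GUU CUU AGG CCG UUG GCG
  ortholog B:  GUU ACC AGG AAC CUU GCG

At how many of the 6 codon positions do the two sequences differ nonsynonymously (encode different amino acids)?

Codon 1: GUU Val / GUU Val — identical.
Codon 2: CUU Leu / ACC Thr — nonsynonymous.
Codon 3: AGG Arg / AGG Arg — identical.
Codon 4: CCG Pro / AAC Asn — nonsynonymous.
Codon 5: UUG Leu / CUU Leu — synonymous.
Codon 6: GCG Ala / GCG Ala — identical.
Nonsynonymous differences: 2.

2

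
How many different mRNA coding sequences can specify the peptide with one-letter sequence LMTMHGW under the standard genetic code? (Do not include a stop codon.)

Leu: 6 codons.
Met: 1 codon.
Thr: 4 codons.
Met: 1 codon.
His: 2 codons.
Gly: 4 codons.
Trp: 1 codon.
6 × 1 × 4 × 1 × 2 × 4 × 1 = 192.

192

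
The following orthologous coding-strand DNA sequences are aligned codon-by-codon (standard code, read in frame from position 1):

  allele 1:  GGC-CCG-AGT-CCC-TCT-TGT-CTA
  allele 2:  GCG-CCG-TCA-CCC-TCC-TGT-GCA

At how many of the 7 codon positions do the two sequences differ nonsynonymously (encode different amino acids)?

Codon 1: GGC Gly / GCG Ala — nonsynonymous.
Codon 2: CCG Pro / CCG Pro — identical.
Codon 3: AGT Ser / TCA Ser — synonymous.
Codon 4: CCC Pro / CCC Pro — identical.
Codon 5: TCT Ser / TCC Ser — synonymous.
Codon 6: TGT Cys / TGT Cys — identical.
Codon 7: CTA Leu / GCA Ala — nonsynonymous.
Nonsynonymous differences: 2.

2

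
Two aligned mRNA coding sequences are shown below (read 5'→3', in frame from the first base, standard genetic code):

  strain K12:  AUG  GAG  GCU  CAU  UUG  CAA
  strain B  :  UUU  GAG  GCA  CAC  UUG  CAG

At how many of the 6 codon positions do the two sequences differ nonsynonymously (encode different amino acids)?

Codon 1: AUG Met / UUU Phe — nonsynonymous.
Codon 2: GAG Glu / GAG Glu — identical.
Codon 3: GCU Ala / GCA Ala — synonymous.
Codon 4: CAU His / CAC His — synonymous.
Codon 5: UUG Leu / UUG Leu — identical.
Codon 6: CAA Gln / CAG Gln — synonymous.
Nonsynonymous differences: 1.

1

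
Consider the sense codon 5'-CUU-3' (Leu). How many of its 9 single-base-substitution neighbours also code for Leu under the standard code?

Position 1: none → 0 synonymous.
Position 2: none → 0 synonymous.
Position 3: CUC, CUA, CUG → 3 synonymous.
Total: 0 + 0 + 3 = 3.

3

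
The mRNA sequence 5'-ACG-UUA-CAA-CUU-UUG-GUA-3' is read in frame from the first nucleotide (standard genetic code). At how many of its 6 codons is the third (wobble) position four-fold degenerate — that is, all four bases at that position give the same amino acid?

3

Codon 1 ACG (Thr): third position 4-fold.
Codon 2 UUA (Leu): third position 2-fold.
Codon 3 CAA (Gln): third position 2-fold.
Codon 4 CUU (Leu): third position 4-fold.
Codon 5 UUG (Leu): third position 2-fold.
Codon 6 GUA (Val): third position 4-fold.
Four-fold degenerate third positions: 3.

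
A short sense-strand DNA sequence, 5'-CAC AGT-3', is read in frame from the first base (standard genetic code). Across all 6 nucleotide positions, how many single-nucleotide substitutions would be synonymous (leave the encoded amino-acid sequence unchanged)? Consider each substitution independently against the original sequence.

2

Codon 1 (CAC, His): 1 synonymous substitution.
Codon 2 (AGT, Ser): 1 synonymous substitution.
Total: 1 + 1 = 2.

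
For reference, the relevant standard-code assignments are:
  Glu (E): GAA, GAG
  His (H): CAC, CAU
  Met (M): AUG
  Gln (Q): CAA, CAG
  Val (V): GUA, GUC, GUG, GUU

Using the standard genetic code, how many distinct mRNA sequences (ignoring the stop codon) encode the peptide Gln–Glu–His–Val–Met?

32

Gln: 2 codons.
Glu: 2 codons.
His: 2 codons.
Val: 4 codons.
Met: 1 codon.
2 × 2 × 2 × 4 × 1 = 32.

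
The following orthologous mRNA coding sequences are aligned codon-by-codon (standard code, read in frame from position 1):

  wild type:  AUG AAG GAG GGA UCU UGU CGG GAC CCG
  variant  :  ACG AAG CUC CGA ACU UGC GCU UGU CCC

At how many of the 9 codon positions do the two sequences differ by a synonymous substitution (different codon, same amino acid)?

2

Codon 1: AUG Met / ACG Thr — nonsynonymous.
Codon 2: AAG Lys / AAG Lys — identical.
Codon 3: GAG Glu / CUC Leu — nonsynonymous.
Codon 4: GGA Gly / CGA Arg — nonsynonymous.
Codon 5: UCU Ser / ACU Thr — nonsynonymous.
Codon 6: UGU Cys / UGC Cys — synonymous.
Codon 7: CGG Arg / GCU Ala — nonsynonymous.
Codon 8: GAC Asp / UGU Cys — nonsynonymous.
Codon 9: CCG Pro / CCC Pro — synonymous.
Synonymous differences: 2.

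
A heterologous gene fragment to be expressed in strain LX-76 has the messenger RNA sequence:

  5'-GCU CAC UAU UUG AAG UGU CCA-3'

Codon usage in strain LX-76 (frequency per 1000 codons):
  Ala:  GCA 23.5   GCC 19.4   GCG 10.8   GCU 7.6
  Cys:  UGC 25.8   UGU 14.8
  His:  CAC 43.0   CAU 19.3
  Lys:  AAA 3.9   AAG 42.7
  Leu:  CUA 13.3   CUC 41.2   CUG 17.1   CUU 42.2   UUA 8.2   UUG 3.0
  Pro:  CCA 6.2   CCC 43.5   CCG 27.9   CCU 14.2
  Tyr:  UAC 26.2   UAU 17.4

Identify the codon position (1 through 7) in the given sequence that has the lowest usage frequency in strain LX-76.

Codon 1 GCU (Ala): 7.6 per 1000.
Codon 2 CAC (His): 43.0 per 1000.
Codon 3 UAU (Tyr): 17.4 per 1000.
Codon 4 UUG (Leu): 3.0 per 1000.
Codon 5 AAG (Lys): 42.7 per 1000.
Codon 6 UGU (Cys): 14.8 per 1000.
Codon 7 CCA (Pro): 6.2 per 1000.
Lowest frequency is 3.0 at codon 4.

4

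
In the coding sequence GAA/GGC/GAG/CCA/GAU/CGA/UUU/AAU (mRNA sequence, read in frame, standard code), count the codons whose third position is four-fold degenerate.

3

Codon 1 GAA (Glu): third position 2-fold.
Codon 2 GGC (Gly): third position 4-fold.
Codon 3 GAG (Glu): third position 2-fold.
Codon 4 CCA (Pro): third position 4-fold.
Codon 5 GAU (Asp): third position 2-fold.
Codon 6 CGA (Arg): third position 4-fold.
Codon 7 UUU (Phe): third position 2-fold.
Codon 8 AAU (Asn): third position 2-fold.
Four-fold degenerate third positions: 3.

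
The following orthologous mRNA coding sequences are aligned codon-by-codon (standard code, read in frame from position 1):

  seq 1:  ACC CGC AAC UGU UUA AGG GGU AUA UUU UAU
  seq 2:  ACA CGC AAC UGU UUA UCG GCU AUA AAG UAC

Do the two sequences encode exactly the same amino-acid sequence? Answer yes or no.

no

Codon 1: ACC Thr / ACA Thr — synonymous.
Codon 2: CGC Arg / CGC Arg — identical.
Codon 3: AAC Asn / AAC Asn — identical.
Codon 4: UGU Cys / UGU Cys — identical.
Codon 5: UUA Leu / UUA Leu — identical.
Codon 6: AGG Arg / UCG Ser — nonsynonymous.
Codon 7: GGU Gly / GCU Ala — nonsynonymous.
Codon 8: AUA Ile / AUA Ile — identical.
Codon 9: UUU Phe / AAG Lys — nonsynonymous.
Codon 10: UAU Tyr / UAC Tyr — synonymous.
Nonsynonymous differences: 3 → different protein.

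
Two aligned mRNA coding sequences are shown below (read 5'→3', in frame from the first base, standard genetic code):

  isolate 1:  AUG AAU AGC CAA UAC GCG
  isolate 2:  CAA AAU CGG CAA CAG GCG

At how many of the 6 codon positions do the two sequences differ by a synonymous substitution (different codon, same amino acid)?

0

Codon 1: AUG Met / CAA Gln — nonsynonymous.
Codon 2: AAU Asn / AAU Asn — identical.
Codon 3: AGC Ser / CGG Arg — nonsynonymous.
Codon 4: CAA Gln / CAA Gln — identical.
Codon 5: UAC Tyr / CAG Gln — nonsynonymous.
Codon 6: GCG Ala / GCG Ala — identical.
Synonymous differences: 0.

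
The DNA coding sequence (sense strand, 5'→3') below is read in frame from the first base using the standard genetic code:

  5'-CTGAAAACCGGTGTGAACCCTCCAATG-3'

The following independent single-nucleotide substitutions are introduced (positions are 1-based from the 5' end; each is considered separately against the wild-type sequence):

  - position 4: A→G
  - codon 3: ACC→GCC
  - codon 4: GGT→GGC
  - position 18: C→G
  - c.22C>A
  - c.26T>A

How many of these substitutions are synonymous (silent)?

Codon 2: AAA (Lys) → GAA (Glu) — missense.
Codon 3: ACC (Thr) → GCC (Ala) — missense.
Codon 4: GGT (Gly) → GGC (Gly) — synonymous.
Codon 6: AAC (Asn) → AAG (Lys) — missense.
Codon 8: CCA (Pro) → ACA (Thr) — missense.
Codon 9: ATG (Met) → AAG (Lys) — missense.
Synonymous: 1 of 6.

1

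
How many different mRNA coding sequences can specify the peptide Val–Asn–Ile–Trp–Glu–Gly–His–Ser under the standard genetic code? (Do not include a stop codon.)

Val: 4 codons.
Asn: 2 codons.
Ile: 3 codons.
Trp: 1 codon.
Glu: 2 codons.
Gly: 4 codons.
His: 2 codons.
Ser: 6 codons.
4 × 2 × 3 × 1 × 2 × 4 × 2 × 6 = 2304.

2304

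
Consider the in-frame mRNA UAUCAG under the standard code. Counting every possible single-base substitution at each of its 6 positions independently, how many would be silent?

2

Codon 1 (UAU, Tyr): 1 synonymous substitution.
Codon 2 (CAG, Gln): 1 synonymous substitution.
Total: 1 + 1 = 2.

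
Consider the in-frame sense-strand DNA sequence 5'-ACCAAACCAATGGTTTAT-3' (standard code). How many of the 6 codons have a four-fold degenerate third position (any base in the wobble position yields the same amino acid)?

Codon 1 ACC (Thr): third position 4-fold.
Codon 2 AAA (Lys): third position 2-fold.
Codon 3 CCA (Pro): third position 4-fold.
Codon 4 ATG (Met): third position 1-fold.
Codon 5 GTT (Val): third position 4-fold.
Codon 6 TAT (Tyr): third position 2-fold.
Four-fold degenerate third positions: 3.

3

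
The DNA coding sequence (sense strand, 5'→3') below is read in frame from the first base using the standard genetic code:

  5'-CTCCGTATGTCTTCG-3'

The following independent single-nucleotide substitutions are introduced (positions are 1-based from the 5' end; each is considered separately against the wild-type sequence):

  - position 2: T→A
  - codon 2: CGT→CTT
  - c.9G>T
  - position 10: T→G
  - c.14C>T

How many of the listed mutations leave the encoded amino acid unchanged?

0

Codon 1: CTC (Leu) → CAC (His) — missense.
Codon 2: CGT (Arg) → CTT (Leu) — missense.
Codon 3: ATG (Met) → ATT (Ile) — missense.
Codon 4: TCT (Ser) → GCT (Ala) — missense.
Codon 5: TCG (Ser) → TTG (Leu) — missense.
Synonymous: 0 of 5.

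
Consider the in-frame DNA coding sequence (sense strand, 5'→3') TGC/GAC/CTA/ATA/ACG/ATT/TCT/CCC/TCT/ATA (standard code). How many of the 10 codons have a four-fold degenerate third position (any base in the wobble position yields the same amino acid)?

Codon 1 TGC (Cys): third position 2-fold.
Codon 2 GAC (Asp): third position 2-fold.
Codon 3 CTA (Leu): third position 4-fold.
Codon 4 ATA (Ile): third position 3-fold.
Codon 5 ACG (Thr): third position 4-fold.
Codon 6 ATT (Ile): third position 3-fold.
Codon 7 TCT (Ser): third position 4-fold.
Codon 8 CCC (Pro): third position 4-fold.
Codon 9 TCT (Ser): third position 4-fold.
Codon 10 ATA (Ile): third position 3-fold.
Four-fold degenerate third positions: 5.

5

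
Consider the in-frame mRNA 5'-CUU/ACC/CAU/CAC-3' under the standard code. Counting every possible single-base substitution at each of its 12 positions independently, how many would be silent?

Codon 1 (CUU, Leu): 3 synonymous substitutions.
Codon 2 (ACC, Thr): 3 synonymous substitutions.
Codon 3 (CAU, His): 1 synonymous substitution.
Codon 4 (CAC, His): 1 synonymous substitution.
Total: 3 + 3 + 1 + 1 = 8.

8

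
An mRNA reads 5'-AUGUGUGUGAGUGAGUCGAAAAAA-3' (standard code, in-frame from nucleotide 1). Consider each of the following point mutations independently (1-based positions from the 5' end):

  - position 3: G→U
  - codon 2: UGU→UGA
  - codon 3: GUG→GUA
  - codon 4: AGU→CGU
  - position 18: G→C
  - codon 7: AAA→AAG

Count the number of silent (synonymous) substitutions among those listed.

Codon 1: AUG (Met) → AUU (Ile) — missense.
Codon 2: UGU (Cys) → UGA (Stop) — nonsense.
Codon 3: GUG (Val) → GUA (Val) — synonymous.
Codon 4: AGU (Ser) → CGU (Arg) — missense.
Codon 6: UCG (Ser) → UCC (Ser) — synonymous.
Codon 7: AAA (Lys) → AAG (Lys) — synonymous.
Synonymous: 3 of 6.

3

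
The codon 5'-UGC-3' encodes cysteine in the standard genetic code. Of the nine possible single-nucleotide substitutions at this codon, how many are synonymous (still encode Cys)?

1

Position 1: none → 0 synonymous.
Position 2: none → 0 synonymous.
Position 3: UGU → 1 synonymous.
Total: 0 + 0 + 1 = 1.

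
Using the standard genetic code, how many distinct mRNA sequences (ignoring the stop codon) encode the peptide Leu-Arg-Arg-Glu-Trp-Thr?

Leu: 6 codons.
Arg: 6 codons.
Arg: 6 codons.
Glu: 2 codons.
Trp: 1 codon.
Thr: 4 codons.
6 × 6 × 6 × 2 × 1 × 4 = 1728.

1728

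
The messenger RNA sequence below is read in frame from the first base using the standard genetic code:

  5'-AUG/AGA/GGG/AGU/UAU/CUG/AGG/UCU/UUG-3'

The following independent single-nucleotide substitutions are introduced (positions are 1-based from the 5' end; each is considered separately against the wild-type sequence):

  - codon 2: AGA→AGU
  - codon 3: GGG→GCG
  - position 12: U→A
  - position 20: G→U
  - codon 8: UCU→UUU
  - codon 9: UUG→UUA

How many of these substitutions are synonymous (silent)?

1

Codon 2: AGA (Arg) → AGU (Ser) — missense.
Codon 3: GGG (Gly) → GCG (Ala) — missense.
Codon 4: AGU (Ser) → AGA (Arg) — missense.
Codon 7: AGG (Arg) → AUG (Met) — missense.
Codon 8: UCU (Ser) → UUU (Phe) — missense.
Codon 9: UUG (Leu) → UUA (Leu) — synonymous.
Synonymous: 1 of 6.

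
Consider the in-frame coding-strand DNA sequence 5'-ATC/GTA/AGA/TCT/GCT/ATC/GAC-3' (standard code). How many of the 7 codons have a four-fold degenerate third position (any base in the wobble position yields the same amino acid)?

3

Codon 1 ATC (Ile): third position 3-fold.
Codon 2 GTA (Val): third position 4-fold.
Codon 3 AGA (Arg): third position 2-fold.
Codon 4 TCT (Ser): third position 4-fold.
Codon 5 GCT (Ala): third position 4-fold.
Codon 6 ATC (Ile): third position 3-fold.
Codon 7 GAC (Asp): third position 2-fold.
Four-fold degenerate third positions: 3.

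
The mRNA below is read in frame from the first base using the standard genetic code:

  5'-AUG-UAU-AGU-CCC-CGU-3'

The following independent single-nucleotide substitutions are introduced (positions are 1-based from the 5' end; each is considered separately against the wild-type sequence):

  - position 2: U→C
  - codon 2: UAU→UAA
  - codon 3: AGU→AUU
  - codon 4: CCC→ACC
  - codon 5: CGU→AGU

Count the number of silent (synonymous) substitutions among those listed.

Codon 1: AUG (Met) → ACG (Thr) — missense.
Codon 2: UAU (Tyr) → UAA (Stop) — nonsense.
Codon 3: AGU (Ser) → AUU (Ile) — missense.
Codon 4: CCC (Pro) → ACC (Thr) — missense.
Codon 5: CGU (Arg) → AGU (Ser) — missense.
Synonymous: 0 of 5.

0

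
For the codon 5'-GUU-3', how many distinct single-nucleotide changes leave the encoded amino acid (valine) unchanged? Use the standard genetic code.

3

Position 1: none → 0 synonymous.
Position 2: none → 0 synonymous.
Position 3: GUC, GUA, GUG → 3 synonymous.
Total: 0 + 0 + 3 = 3.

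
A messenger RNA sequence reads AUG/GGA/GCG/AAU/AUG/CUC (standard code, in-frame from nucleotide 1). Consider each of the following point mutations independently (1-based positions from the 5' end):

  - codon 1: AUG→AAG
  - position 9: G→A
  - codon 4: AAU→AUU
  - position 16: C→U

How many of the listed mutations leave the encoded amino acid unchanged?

1

Codon 1: AUG (Met) → AAG (Lys) — missense.
Codon 3: GCG (Ala) → GCA (Ala) — synonymous.
Codon 4: AAU (Asn) → AUU (Ile) — missense.
Codon 6: CUC (Leu) → UUC (Phe) — missense.
Synonymous: 1 of 4.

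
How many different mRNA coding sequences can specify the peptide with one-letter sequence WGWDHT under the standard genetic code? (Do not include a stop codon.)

Trp: 1 codon.
Gly: 4 codons.
Trp: 1 codon.
Asp: 2 codons.
His: 2 codons.
Thr: 4 codons.
1 × 4 × 1 × 2 × 2 × 4 = 64.

64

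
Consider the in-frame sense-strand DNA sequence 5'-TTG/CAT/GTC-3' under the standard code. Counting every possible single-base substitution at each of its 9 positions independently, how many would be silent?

6

Codon 1 (TTG, Leu): 2 synonymous substitutions.
Codon 2 (CAT, His): 1 synonymous substitution.
Codon 3 (GTC, Val): 3 synonymous substitutions.
Total: 2 + 1 + 3 = 6.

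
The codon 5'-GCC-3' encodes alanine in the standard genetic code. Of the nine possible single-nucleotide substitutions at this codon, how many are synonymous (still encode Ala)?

3

Position 1: none → 0 synonymous.
Position 2: none → 0 synonymous.
Position 3: GCU, GCA, GCG → 3 synonymous.
Total: 0 + 0 + 3 = 3.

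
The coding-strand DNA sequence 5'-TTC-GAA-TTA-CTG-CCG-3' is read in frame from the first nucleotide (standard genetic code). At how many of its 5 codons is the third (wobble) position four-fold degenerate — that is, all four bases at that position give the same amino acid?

Codon 1 TTC (Phe): third position 2-fold.
Codon 2 GAA (Glu): third position 2-fold.
Codon 3 TTA (Leu): third position 2-fold.
Codon 4 CTG (Leu): third position 4-fold.
Codon 5 CCG (Pro): third position 4-fold.
Four-fold degenerate third positions: 2.

2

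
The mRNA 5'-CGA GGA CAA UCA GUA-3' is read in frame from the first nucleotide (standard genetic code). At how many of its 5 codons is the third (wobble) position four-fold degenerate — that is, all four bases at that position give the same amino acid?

Codon 1 CGA (Arg): third position 4-fold.
Codon 2 GGA (Gly): third position 4-fold.
Codon 3 CAA (Gln): third position 2-fold.
Codon 4 UCA (Ser): third position 4-fold.
Codon 5 GUA (Val): third position 4-fold.
Four-fold degenerate third positions: 4.

4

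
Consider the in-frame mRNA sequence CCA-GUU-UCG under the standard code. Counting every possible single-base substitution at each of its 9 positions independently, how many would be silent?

Codon 1 (CCA, Pro): 3 synonymous substitutions.
Codon 2 (GUU, Val): 3 synonymous substitutions.
Codon 3 (UCG, Ser): 3 synonymous substitutions.
Total: 3 + 3 + 3 = 9.

9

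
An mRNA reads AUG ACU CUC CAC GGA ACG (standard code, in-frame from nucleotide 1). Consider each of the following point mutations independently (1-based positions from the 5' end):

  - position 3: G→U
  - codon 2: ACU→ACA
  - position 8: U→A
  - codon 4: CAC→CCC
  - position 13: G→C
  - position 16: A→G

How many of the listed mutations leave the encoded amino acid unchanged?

Codon 1: AUG (Met) → AUU (Ile) — missense.
Codon 2: ACU (Thr) → ACA (Thr) — synonymous.
Codon 3: CUC (Leu) → CAC (His) — missense.
Codon 4: CAC (His) → CCC (Pro) — missense.
Codon 5: GGA (Gly) → CGA (Arg) — missense.
Codon 6: ACG (Thr) → GCG (Ala) — missense.
Synonymous: 1 of 6.

1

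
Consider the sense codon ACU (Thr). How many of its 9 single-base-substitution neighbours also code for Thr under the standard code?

Position 1: none → 0 synonymous.
Position 2: none → 0 synonymous.
Position 3: ACC, ACA, ACG → 3 synonymous.
Total: 0 + 0 + 3 = 3.

3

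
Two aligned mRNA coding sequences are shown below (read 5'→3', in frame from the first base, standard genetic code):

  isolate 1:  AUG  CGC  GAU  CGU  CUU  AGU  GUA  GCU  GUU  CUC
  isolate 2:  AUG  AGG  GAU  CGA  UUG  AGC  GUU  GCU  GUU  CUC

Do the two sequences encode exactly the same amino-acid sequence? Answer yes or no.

yes

Codon 1: AUG Met / AUG Met — identical.
Codon 2: CGC Arg / AGG Arg — synonymous.
Codon 3: GAU Asp / GAU Asp — identical.
Codon 4: CGU Arg / CGA Arg — synonymous.
Codon 5: CUU Leu / UUG Leu — synonymous.
Codon 6: AGU Ser / AGC Ser — synonymous.
Codon 7: GUA Val / GUU Val — synonymous.
Codon 8: GCU Ala / GCU Ala — identical.
Codon 9: GUU Val / GUU Val — identical.
Codon 10: CUC Leu / CUC Leu — identical.
Nonsynonymous differences: 0 → same protein.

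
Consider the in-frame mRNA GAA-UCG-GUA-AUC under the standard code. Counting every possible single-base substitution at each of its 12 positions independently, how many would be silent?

9

Codon 1 (GAA, Glu): 1 synonymous substitution.
Codon 2 (UCG, Ser): 3 synonymous substitutions.
Codon 3 (GUA, Val): 3 synonymous substitutions.
Codon 4 (AUC, Ile): 2 synonymous substitutions.
Total: 1 + 3 + 3 + 2 = 9.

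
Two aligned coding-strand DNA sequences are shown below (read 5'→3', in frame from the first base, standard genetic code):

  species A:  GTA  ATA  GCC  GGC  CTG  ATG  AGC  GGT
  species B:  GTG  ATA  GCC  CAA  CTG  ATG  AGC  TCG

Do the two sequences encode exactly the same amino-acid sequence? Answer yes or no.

Codon 1: GTA Val / GTG Val — synonymous.
Codon 2: ATA Ile / ATA Ile — identical.
Codon 3: GCC Ala / GCC Ala — identical.
Codon 4: GGC Gly / CAA Gln — nonsynonymous.
Codon 5: CTG Leu / CTG Leu — identical.
Codon 6: ATG Met / ATG Met — identical.
Codon 7: AGC Ser / AGC Ser — identical.
Codon 8: GGT Gly / TCG Ser — nonsynonymous.
Nonsynonymous differences: 2 → different protein.

no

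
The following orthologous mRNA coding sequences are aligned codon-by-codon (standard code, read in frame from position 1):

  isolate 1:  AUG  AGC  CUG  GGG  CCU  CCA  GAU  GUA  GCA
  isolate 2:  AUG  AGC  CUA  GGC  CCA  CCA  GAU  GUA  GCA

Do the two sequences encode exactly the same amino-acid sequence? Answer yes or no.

Codon 1: AUG Met / AUG Met — identical.
Codon 2: AGC Ser / AGC Ser — identical.
Codon 3: CUG Leu / CUA Leu — synonymous.
Codon 4: GGG Gly / GGC Gly — synonymous.
Codon 5: CCU Pro / CCA Pro — synonymous.
Codon 6: CCA Pro / CCA Pro — identical.
Codon 7: GAU Asp / GAU Asp — identical.
Codon 8: GUA Val / GUA Val — identical.
Codon 9: GCA Ala / GCA Ala — identical.
Nonsynonymous differences: 0 → same protein.

yes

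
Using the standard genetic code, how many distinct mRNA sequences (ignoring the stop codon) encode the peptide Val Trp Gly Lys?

Val: 4 codons.
Trp: 1 codon.
Gly: 4 codons.
Lys: 2 codons.
4 × 1 × 4 × 2 = 32.

32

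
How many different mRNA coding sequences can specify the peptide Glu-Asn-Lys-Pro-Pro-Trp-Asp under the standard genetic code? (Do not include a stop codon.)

256

Glu: 2 codons.
Asn: 2 codons.
Lys: 2 codons.
Pro: 4 codons.
Pro: 4 codons.
Trp: 1 codon.
Asp: 2 codons.
2 × 2 × 2 × 4 × 4 × 1 × 2 = 256.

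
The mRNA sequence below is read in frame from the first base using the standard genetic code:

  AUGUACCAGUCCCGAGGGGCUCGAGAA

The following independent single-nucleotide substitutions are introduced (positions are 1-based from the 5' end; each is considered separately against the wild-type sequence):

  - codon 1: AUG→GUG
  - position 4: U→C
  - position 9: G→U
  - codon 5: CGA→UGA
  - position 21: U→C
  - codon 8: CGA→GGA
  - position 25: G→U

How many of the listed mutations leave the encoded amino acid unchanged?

Codon 1: AUG (Met) → GUG (Val) — missense.
Codon 2: UAC (Tyr) → CAC (His) — missense.
Codon 3: CAG (Gln) → CAU (His) — missense.
Codon 5: CGA (Arg) → UGA (Stop) — nonsense.
Codon 7: GCU (Ala) → GCC (Ala) — synonymous.
Codon 8: CGA (Arg) → GGA (Gly) — missense.
Codon 9: GAA (Glu) → UAA (Stop) — nonsense.
Synonymous: 1 of 7.

1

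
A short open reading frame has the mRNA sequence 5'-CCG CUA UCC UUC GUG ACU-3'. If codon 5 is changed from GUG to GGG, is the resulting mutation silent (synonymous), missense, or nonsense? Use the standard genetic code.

missense

Position 14 falls in codon 5: GUG → Val.
After the substitution the codon is GGG → Gly.
Val ≠ Gly, so this is a missense mutation.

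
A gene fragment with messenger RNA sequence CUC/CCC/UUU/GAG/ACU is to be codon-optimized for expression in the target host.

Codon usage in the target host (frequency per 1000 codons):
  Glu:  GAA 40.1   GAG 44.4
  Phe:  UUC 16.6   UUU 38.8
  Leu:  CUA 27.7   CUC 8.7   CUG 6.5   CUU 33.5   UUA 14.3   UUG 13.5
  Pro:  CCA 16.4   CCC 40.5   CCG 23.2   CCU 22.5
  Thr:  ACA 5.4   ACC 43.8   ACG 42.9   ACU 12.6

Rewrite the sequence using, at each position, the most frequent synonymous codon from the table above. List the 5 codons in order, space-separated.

Codon 1 (Leu): best is CUU at 33.5.
Codon 2 (Pro): best is CCC at 40.5.
Codon 3 (Phe): best is UUU at 38.8.
Codon 4 (Glu): best is GAG at 44.4.
Codon 5 (Thr): best is ACC at 43.8.

CUU CCC UUU GAG ACC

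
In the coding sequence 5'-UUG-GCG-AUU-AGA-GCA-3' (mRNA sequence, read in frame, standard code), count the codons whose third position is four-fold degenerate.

2

Codon 1 UUG (Leu): third position 2-fold.
Codon 2 GCG (Ala): third position 4-fold.
Codon 3 AUU (Ile): third position 3-fold.
Codon 4 AGA (Arg): third position 2-fold.
Codon 5 GCA (Ala): third position 4-fold.
Four-fold degenerate third positions: 2.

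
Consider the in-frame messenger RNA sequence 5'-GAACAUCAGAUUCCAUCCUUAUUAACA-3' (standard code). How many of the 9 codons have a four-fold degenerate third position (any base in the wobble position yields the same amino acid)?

3

Codon 1 GAA (Glu): third position 2-fold.
Codon 2 CAU (His): third position 2-fold.
Codon 3 CAG (Gln): third position 2-fold.
Codon 4 AUU (Ile): third position 3-fold.
Codon 5 CCA (Pro): third position 4-fold.
Codon 6 UCC (Ser): third position 4-fold.
Codon 7 UUA (Leu): third position 2-fold.
Codon 8 UUA (Leu): third position 2-fold.
Codon 9 ACA (Thr): third position 4-fold.
Four-fold degenerate third positions: 3.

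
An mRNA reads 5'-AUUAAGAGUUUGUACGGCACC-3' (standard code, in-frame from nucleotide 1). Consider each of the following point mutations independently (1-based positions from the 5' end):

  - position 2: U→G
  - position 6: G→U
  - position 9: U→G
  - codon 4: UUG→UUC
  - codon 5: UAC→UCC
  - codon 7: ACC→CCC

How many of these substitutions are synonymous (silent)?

Codon 1: AUU (Ile) → AGU (Ser) — missense.
Codon 2: AAG (Lys) → AAU (Asn) — missense.
Codon 3: AGU (Ser) → AGG (Arg) — missense.
Codon 4: UUG (Leu) → UUC (Phe) — missense.
Codon 5: UAC (Tyr) → UCC (Ser) — missense.
Codon 7: ACC (Thr) → CCC (Pro) — missense.
Synonymous: 0 of 6.

0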